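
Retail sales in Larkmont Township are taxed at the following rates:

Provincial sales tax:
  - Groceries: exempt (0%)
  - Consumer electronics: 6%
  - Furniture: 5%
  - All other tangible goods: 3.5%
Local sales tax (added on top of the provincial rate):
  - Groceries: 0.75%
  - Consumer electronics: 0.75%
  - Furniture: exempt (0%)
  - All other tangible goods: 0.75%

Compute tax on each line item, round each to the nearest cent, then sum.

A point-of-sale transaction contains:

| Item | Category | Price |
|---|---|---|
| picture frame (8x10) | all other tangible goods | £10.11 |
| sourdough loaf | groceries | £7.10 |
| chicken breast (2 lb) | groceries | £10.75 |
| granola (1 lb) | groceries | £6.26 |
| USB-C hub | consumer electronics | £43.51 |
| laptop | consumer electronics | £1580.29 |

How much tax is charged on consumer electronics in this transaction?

USB-C hub £43.51: consumer electronics → 6% + 0.75% local = 6.75% → £2.94
Laptop £1580.29: consumer electronics → 6% + 0.75% local = 6.75% → £106.67
Tax on consumer electronics = £2.94 + £106.67 = £109.61

£109.61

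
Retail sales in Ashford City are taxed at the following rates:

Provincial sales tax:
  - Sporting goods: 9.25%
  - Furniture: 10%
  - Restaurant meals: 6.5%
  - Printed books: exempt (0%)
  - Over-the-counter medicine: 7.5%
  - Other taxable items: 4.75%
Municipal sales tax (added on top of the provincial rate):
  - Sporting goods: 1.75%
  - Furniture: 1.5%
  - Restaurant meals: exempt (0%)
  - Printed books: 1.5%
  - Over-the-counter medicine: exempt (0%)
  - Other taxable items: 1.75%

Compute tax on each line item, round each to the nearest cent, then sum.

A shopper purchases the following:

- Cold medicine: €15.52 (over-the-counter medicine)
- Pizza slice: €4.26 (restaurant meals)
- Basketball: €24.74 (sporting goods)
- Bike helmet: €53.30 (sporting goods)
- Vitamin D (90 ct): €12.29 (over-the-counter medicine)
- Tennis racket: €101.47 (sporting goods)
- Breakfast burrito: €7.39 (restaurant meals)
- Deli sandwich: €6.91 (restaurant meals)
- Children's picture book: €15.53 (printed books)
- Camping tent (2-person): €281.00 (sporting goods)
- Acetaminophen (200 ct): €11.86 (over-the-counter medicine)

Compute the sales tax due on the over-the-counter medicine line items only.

Cold medicine €15.52: over-the-counter medicine → 7.5% + 0% municipal = 7.5% → €1.16
Vitamin D (90 ct) €12.29: over-the-counter medicine → 7.5% + 0% municipal = 7.5% → €0.92
Acetaminophen (200 ct) €11.86: over-the-counter medicine → 7.5% + 0% municipal = 7.5% → €0.89
Tax on over-the-counter medicine = €1.16 + €0.92 + €0.89 = €2.97

€2.97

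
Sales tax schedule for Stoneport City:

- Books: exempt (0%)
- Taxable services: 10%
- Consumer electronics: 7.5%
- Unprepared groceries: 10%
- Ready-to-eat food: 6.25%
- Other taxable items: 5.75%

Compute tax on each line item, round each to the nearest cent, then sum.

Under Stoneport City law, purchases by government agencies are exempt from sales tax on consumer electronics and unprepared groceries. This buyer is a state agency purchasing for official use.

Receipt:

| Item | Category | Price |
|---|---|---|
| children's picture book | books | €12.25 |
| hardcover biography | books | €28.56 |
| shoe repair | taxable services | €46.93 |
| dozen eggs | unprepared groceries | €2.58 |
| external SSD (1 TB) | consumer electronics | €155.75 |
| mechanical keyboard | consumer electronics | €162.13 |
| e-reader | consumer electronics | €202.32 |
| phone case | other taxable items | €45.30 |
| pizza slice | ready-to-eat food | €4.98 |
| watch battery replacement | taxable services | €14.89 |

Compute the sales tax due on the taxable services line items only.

Shoe repair €46.93: taxable services → 10% → €4.69
Watch battery replacement €14.89: taxable services → 10% → €1.49
Tax on taxable services = €4.69 + €1.49 = €6.18

€6.18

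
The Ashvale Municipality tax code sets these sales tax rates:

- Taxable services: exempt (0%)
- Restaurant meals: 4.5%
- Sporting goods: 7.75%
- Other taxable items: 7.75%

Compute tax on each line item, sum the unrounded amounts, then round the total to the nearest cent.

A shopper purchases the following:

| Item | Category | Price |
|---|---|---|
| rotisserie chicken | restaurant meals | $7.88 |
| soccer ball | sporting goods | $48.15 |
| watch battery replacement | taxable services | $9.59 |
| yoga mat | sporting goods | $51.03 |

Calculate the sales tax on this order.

$8.04

Rotisserie chicken $7.88: restaurant meals → 4.5% → $0.3546
Soccer ball $48.15: sporting goods → 7.75% → $3.731625
Watch battery replacement $9.59: taxable services → 0% → $0.00
Yoga mat $51.03: sporting goods → 7.75% → $3.954825
Unrounded tax sum = $8.04105 → $8.04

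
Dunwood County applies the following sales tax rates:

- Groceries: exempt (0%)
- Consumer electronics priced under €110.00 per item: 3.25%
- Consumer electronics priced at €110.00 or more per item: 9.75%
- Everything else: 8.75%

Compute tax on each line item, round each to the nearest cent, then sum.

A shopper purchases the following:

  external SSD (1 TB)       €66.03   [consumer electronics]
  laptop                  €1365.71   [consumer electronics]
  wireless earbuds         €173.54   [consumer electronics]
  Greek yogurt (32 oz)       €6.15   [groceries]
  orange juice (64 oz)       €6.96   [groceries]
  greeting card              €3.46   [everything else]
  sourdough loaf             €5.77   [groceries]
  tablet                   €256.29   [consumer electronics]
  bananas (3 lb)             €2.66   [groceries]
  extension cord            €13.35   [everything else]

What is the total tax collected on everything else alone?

Greeting card €3.46: everything else → 8.75% → €0.30
Extension cord €13.35: everything else → 8.75% → €1.17
Tax on everything else = €0.30 + €1.17 = €1.47

€1.47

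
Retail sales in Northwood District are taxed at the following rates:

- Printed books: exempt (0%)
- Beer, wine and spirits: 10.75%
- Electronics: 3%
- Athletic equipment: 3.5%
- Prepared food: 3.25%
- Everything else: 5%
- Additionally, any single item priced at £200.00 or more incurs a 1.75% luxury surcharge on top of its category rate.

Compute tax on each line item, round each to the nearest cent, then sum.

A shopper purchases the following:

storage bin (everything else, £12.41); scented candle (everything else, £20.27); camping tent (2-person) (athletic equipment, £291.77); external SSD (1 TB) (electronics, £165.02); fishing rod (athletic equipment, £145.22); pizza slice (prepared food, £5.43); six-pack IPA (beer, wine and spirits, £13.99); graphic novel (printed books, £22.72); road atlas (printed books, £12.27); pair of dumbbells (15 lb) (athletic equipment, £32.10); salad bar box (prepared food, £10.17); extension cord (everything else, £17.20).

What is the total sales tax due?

Storage bin £12.41: everything else → 5% → £0.62
Scented candle £20.27: everything else → 5% → £1.01
Camping tent (2-person) £291.77: athletic equipment → 3.5% + 1.75% surcharge = 5.25% → £15.32
External SSD (1 TB) £165.02: electronics → 3% → £4.95
Fishing rod £145.22: athletic equipment → 3.5% → £5.08
Pizza slice £5.43: prepared food → 3.25% → £0.18
Six-pack IPA £13.99: beer, wine and spirits → 10.75% → £1.50
Graphic novel £22.72: printed books → 0% → £0.00
Road atlas £12.27: printed books → 0% → £0.00
Pair of dumbbells (15 lb) £32.10: athletic equipment → 3.5% → £1.12
Salad bar box £10.17: prepared food → 3.25% → £0.33
Extension cord £17.20: everything else → 5% → £0.86
Total tax = £0.62 + £1.01 + £15.32 + £4.95 + £5.08 + £0.18 + £1.50 + £1.12 + £0.33 + £0.86 = £30.97

£30.97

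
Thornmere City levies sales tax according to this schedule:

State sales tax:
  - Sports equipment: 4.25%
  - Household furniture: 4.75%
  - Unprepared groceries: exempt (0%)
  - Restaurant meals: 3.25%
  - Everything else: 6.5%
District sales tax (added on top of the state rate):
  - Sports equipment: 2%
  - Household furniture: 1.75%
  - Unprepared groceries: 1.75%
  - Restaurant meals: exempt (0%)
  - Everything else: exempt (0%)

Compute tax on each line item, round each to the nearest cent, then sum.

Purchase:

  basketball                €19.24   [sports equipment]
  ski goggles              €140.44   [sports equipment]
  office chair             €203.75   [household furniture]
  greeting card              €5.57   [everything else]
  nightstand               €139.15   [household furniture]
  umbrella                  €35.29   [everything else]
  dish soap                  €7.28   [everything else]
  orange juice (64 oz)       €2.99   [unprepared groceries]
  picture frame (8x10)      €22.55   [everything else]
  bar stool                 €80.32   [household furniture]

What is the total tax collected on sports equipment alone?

Basketball €19.24: sports equipment → 4.25% + 2% district = 6.25% → €1.20
Ski goggles €140.44: sports equipment → 4.25% + 2% district = 6.25% → €8.78
Tax on sports equipment = €1.20 + €8.78 = €9.98

€9.98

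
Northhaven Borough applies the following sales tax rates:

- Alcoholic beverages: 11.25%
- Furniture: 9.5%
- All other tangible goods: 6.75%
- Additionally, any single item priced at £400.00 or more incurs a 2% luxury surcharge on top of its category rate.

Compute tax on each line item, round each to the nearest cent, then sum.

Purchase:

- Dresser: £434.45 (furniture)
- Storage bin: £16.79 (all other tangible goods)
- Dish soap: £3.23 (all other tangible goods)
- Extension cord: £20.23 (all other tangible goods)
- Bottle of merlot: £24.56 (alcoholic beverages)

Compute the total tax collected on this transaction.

£55.44

Dresser £434.45: furniture → 9.5% + 2% surcharge = 11.5% → £49.96
Storage bin £16.79: all other tangible goods → 6.75% → £1.13
Dish soap £3.23: all other tangible goods → 6.75% → £0.22
Extension cord £20.23: all other tangible goods → 6.75% → £1.37
Bottle of merlot £24.56: alcoholic beverages → 11.25% → £2.76
Total tax = £49.96 + £1.13 + £0.22 + £1.37 + £2.76 = £55.44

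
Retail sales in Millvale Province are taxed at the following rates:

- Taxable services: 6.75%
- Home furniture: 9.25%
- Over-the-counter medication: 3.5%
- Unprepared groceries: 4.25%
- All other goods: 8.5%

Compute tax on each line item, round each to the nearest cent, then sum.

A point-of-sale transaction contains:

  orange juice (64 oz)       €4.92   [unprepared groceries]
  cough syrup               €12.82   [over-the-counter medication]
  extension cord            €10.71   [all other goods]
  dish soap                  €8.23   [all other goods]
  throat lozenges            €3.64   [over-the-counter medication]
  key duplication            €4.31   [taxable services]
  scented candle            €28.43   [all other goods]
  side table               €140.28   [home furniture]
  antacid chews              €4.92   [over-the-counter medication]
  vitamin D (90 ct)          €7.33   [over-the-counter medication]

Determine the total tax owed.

€18.52

Orange juice (64 oz) €4.92: unprepared groceries → 4.25% → €0.21
Cough syrup €12.82: over-the-counter medication → 3.5% → €0.45
Extension cord €10.71: all other goods → 8.5% → €0.91
Dish soap €8.23: all other goods → 8.5% → €0.70
Throat lozenges €3.64: over-the-counter medication → 3.5% → €0.13
Key duplication €4.31: taxable services → 6.75% → €0.29
Scented candle €28.43: all other goods → 8.5% → €2.42
Side table €140.28: home furniture → 9.25% → €12.98
Antacid chews €4.92: over-the-counter medication → 3.5% → €0.17
Vitamin D (90 ct) €7.33: over-the-counter medication → 3.5% → €0.26
Total tax = €0.21 + €0.45 + €0.91 + €0.70 + €0.13 + €0.29 + €2.42 + €12.98 + €0.17 + €0.26 = €18.52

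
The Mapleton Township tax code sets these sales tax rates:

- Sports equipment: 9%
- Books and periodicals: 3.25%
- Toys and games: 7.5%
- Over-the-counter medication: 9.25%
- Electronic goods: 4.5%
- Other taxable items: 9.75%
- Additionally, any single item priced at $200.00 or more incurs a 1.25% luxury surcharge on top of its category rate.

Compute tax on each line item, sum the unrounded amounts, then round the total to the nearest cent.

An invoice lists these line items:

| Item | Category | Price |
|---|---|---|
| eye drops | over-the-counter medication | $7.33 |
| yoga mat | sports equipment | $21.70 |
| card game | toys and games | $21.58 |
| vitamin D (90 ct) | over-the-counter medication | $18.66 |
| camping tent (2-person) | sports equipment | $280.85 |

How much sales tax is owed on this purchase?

$34.76

Eye drops $7.33: over-the-counter medication → 9.25% → $0.678025
Yoga mat $21.70: sports equipment → 9% → $1.953
Card game $21.58: toys and games → 7.5% → $1.6185
Vitamin D (90 ct) $18.66: over-the-counter medication → 9.25% → $1.72605
Camping tent (2-person) $280.85: sports equipment → 9% + 1.25% surcharge = 10.25% → $28.787125
Unrounded tax sum = $34.7627 → $34.76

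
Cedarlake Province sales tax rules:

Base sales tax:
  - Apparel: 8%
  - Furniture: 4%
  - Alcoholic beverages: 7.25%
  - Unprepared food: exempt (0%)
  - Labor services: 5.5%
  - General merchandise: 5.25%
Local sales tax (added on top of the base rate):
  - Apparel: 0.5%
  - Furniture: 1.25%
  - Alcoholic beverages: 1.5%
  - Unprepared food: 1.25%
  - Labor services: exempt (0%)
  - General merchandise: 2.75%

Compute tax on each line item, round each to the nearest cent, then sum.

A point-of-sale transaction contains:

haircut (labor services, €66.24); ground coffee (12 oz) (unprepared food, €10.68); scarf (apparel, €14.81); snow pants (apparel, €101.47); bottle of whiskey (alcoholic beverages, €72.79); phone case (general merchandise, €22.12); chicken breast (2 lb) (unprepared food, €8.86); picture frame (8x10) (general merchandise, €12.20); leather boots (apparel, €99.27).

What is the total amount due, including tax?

Haircut €66.24: labor services → 5.5% + 0% local = 5.5% → €3.64
Ground coffee (12 oz) €10.68: unprepared food → 0% + 1.25% local = 1.25% → €0.13
Scarf €14.81: apparel → 8% + 0.5% local = 8.5% → €1.26
Snow pants €101.47: apparel → 8% + 0.5% local = 8.5% → €8.62
Bottle of whiskey €72.79: alcoholic beverages → 7.25% + 1.5% local = 8.75% → €6.37
Phone case €22.12: general merchandise → 5.25% + 2.75% local = 8% → €1.77
Chicken breast (2 lb) €8.86: unprepared food → 0% + 1.25% local = 1.25% → €0.11
Picture frame (8x10) €12.20: general merchandise → 5.25% + 2.75% local = 8% → €0.98
Leather boots €99.27: apparel → 8% + 0.5% local = 8.5% → €8.44
Subtotal = €408.44; tax = €31.32; total due = €439.76

€439.76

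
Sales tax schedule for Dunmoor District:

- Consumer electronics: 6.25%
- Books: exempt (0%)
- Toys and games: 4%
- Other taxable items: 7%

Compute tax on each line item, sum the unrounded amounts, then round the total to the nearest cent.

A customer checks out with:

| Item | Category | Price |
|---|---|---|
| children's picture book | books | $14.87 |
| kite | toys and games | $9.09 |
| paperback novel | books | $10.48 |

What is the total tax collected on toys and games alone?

$0.36

Kite $9.09: toys and games → 4% → $0.3636
Tax on toys and games: unrounded sum = $0.3636 → $0.36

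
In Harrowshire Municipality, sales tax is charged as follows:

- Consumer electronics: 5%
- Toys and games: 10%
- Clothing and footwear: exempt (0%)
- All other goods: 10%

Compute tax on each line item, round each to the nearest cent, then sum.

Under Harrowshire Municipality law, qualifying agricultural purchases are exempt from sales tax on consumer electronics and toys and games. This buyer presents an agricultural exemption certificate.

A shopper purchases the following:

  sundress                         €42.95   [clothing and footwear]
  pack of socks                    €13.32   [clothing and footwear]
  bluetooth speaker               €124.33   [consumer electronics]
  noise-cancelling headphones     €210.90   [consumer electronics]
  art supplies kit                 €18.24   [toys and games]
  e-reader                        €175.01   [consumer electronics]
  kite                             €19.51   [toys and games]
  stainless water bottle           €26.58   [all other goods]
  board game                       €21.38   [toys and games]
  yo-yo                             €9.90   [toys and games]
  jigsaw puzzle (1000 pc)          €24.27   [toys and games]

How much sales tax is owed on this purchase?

€2.66

Sundress €42.95: clothing and footwear → 0% → €0.00
Pack of socks €13.32: clothing and footwear → 0% → €0.00
Bluetooth speaker €124.33: consumer electronics, buyer-exempt → 0% → €0.00
Noise-cancelling headphones €210.90: consumer electronics, buyer-exempt → 0% → €0.00
Art supplies kit €18.24: toys and games, buyer-exempt → 0% → €0.00
E-reader €175.01: consumer electronics, buyer-exempt → 0% → €0.00
Kite €19.51: toys and games, buyer-exempt → 0% → €0.00
Stainless water bottle €26.58: all other goods → 10% → €2.66
Board game €21.38: toys and games, buyer-exempt → 0% → €0.00
Yo-yo €9.90: toys and games, buyer-exempt → 0% → €0.00
Jigsaw puzzle (1000 pc) €24.27: toys and games, buyer-exempt → 0% → €0.00
Total tax = €2.66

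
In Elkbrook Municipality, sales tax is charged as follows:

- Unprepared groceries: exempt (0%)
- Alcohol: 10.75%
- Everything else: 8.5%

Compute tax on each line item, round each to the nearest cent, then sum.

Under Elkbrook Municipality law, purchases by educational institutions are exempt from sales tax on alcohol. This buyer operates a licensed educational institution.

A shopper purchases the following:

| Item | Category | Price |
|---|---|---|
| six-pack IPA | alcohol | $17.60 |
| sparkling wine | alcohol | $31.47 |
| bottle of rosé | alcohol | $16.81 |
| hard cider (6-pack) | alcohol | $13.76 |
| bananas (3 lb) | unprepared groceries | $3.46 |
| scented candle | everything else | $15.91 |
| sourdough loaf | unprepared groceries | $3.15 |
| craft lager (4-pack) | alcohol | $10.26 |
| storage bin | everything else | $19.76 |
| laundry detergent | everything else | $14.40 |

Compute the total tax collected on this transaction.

Six-pack IPA $17.60: alcohol, buyer-exempt → 0% → $0.00
Sparkling wine $31.47: alcohol, buyer-exempt → 0% → $0.00
Bottle of rosé $16.81: alcohol, buyer-exempt → 0% → $0.00
Hard cider (6-pack) $13.76: alcohol, buyer-exempt → 0% → $0.00
Bananas (3 lb) $3.46: unprepared groceries → 0% → $0.00
Scented candle $15.91: everything else → 8.5% → $1.35
Sourdough loaf $3.15: unprepared groceries → 0% → $0.00
Craft lager (4-pack) $10.26: alcohol, buyer-exempt → 0% → $0.00
Storage bin $19.76: everything else → 8.5% → $1.68
Laundry detergent $14.40: everything else → 8.5% → $1.22
Total tax = $1.35 + $1.68 + $1.22 = $4.25

$4.25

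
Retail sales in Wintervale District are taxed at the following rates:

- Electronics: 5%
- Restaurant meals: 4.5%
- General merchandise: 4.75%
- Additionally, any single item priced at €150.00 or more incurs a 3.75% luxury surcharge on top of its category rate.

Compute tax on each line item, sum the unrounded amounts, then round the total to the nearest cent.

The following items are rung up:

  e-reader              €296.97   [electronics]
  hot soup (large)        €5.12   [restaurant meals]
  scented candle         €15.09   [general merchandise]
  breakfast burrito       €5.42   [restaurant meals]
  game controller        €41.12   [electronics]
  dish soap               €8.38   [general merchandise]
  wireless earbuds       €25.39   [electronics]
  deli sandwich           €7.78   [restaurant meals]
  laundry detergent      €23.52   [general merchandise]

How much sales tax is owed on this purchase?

E-reader €296.97: electronics → 5% + 3.75% surcharge = 8.75% → €25.984875
Hot soup (large) €5.12: restaurant meals → 4.5% → €0.2304
Scented candle €15.09: general merchandise → 4.75% → €0.716775
Breakfast burrito €5.42: restaurant meals → 4.5% → €0.2439
Game controller €41.12: electronics → 5% → €2.056
Dish soap €8.38: general merchandise → 4.75% → €0.39805
Wireless earbuds €25.39: electronics → 5% → €1.2695
Deli sandwich €7.78: restaurant meals → 4.5% → €0.3501
Laundry detergent €23.52: general merchandise → 4.75% → €1.1172
Unrounded tax sum = €32.3668 → €32.37

€32.37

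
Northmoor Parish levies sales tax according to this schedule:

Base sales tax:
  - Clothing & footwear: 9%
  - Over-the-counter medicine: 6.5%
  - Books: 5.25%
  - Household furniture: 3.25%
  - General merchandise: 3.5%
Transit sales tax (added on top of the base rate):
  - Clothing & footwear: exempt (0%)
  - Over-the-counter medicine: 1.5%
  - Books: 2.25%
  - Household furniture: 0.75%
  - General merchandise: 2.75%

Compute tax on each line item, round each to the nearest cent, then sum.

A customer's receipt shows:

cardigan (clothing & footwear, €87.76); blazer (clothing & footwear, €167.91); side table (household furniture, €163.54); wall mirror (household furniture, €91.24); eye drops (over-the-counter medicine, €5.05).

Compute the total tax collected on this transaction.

Cardigan €87.76: clothing & footwear → 9% + 0% transit = 9% → €7.90
Blazer €167.91: clothing & footwear → 9% + 0% transit = 9% → €15.11
Side table €163.54: household furniture → 3.25% + 0.75% transit = 4% → €6.54
Wall mirror €91.24: household furniture → 3.25% + 0.75% transit = 4% → €3.65
Eye drops €5.05: over-the-counter medicine → 6.5% + 1.5% transit = 8% → €0.40
Total tax = €7.90 + €15.11 + €6.54 + €3.65 + €0.40 = €33.60

€33.60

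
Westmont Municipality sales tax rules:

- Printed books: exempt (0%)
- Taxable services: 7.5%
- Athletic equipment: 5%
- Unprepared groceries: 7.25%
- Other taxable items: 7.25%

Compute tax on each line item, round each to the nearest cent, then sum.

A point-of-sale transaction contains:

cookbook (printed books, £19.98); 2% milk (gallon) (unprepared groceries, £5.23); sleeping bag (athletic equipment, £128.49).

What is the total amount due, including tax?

£160.50

Cookbook £19.98: printed books → 0% → £0.00
2% milk (gallon) £5.23: unprepared groceries → 7.25% → £0.38
Sleeping bag £128.49: athletic equipment → 5% → £6.42
Subtotal = £153.70; tax = £6.80; total due = £160.50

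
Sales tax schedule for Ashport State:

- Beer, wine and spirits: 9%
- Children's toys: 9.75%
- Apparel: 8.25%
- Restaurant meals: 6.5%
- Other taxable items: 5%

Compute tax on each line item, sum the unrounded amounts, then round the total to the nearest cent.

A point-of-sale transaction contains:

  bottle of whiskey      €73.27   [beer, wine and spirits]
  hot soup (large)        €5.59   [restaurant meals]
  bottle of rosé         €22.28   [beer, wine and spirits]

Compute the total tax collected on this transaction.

€8.96

Bottle of whiskey €73.27: beer, wine and spirits → 9% → €6.5943
Hot soup (large) €5.59: restaurant meals → 6.5% → €0.36335
Bottle of rosé €22.28: beer, wine and spirits → 9% → €2.0052
Unrounded tax sum = €8.96285 → €8.96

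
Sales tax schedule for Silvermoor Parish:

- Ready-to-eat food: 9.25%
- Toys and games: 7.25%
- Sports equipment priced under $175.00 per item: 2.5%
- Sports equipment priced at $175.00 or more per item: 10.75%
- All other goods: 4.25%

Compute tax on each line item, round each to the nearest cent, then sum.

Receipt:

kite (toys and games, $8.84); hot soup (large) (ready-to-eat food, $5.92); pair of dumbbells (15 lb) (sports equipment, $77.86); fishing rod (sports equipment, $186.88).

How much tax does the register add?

$23.23

Kite $8.84: toys and games → 7.25% → $0.64
Hot soup (large) $5.92: ready-to-eat food → 9.25% → $0.55
Pair of dumbbells (15 lb) $77.86: sports equipment, under $175.00 → 2.5% → $1.95
Fishing rod $186.88: sports equipment, $175.00 or more → 10.75% → $20.09
Total tax = $0.64 + $0.55 + $1.95 + $20.09 = $23.23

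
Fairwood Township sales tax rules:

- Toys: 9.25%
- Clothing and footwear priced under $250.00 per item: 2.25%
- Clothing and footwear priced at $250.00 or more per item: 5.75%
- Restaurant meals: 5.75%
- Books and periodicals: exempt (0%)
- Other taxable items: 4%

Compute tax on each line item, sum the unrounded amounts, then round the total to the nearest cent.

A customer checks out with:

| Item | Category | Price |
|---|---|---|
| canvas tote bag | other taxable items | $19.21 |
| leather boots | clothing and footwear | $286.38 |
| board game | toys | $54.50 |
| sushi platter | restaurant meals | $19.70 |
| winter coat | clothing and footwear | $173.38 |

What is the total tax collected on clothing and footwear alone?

Leather boots $286.38: clothing and footwear, $250.00 or more → 5.75% → $16.46685
Winter coat $173.38: clothing and footwear, under $250.00 → 2.25% → $3.90105
Tax on clothing and footwear: unrounded sum = $20.3679 → $20.37

$20.37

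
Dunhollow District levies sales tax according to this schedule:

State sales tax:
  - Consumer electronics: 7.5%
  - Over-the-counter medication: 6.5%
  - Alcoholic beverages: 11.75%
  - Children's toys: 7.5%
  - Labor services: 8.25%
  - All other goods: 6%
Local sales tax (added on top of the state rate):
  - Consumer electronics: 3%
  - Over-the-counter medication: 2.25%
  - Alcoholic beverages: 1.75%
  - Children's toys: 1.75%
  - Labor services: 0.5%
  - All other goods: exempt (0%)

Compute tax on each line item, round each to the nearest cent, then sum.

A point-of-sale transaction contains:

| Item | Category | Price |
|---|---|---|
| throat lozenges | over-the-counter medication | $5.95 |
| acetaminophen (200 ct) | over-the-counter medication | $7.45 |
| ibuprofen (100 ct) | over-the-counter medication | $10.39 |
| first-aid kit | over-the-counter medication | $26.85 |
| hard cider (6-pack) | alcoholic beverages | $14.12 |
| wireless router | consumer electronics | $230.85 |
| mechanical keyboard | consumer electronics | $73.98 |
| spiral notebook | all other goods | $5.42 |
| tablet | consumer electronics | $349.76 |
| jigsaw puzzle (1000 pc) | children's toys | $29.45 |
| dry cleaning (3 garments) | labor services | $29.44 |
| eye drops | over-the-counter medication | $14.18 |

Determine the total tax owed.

Throat lozenges $5.95: over-the-counter medication → 6.5% + 2.25% local = 8.75% → $0.52
Acetaminophen (200 ct) $7.45: over-the-counter medication → 6.5% + 2.25% local = 8.75% → $0.65
Ibuprofen (100 ct) $10.39: over-the-counter medication → 6.5% + 2.25% local = 8.75% → $0.91
First-aid kit $26.85: over-the-counter medication → 6.5% + 2.25% local = 8.75% → $2.35
Hard cider (6-pack) $14.12: alcoholic beverages → 11.75% + 1.75% local = 13.5% → $1.91
Wireless router $230.85: consumer electronics → 7.5% + 3% local = 10.5% → $24.24
Mechanical keyboard $73.98: consumer electronics → 7.5% + 3% local = 10.5% → $7.77
Spiral notebook $5.42: all other goods → 6% + 0% local = 6% → $0.33
Tablet $349.76: consumer electronics → 7.5% + 3% local = 10.5% → $36.72
Jigsaw puzzle (1000 pc) $29.45: children's toys → 7.5% + 1.75% local = 9.25% → $2.72
Dry cleaning (3 garments) $29.44: labor services → 8.25% + 0.5% local = 8.75% → $2.58
Eye drops $14.18: over-the-counter medication → 6.5% + 2.25% local = 8.75% → $1.24
Total tax = $0.52 + $0.65 + $0.91 + $2.35 + $1.91 + $24.24 + $7.77 + $0.33 + $36.72 + $2.72 + $2.58 + $1.24 = $81.94

$81.94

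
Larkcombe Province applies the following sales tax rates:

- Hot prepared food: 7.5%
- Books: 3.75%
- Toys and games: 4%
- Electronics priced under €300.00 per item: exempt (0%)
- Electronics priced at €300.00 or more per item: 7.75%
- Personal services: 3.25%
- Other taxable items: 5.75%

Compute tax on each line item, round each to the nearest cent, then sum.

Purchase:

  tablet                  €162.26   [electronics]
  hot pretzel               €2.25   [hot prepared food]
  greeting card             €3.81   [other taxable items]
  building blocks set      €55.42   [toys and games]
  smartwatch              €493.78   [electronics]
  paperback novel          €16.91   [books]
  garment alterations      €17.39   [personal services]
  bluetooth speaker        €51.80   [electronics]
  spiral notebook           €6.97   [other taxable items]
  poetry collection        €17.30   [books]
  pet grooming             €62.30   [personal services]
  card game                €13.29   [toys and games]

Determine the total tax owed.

Tablet €162.26: electronics, under €300.00 → 0% → €0.00
Hot pretzel €2.25: hot prepared food → 7.5% → €0.17
Greeting card €3.81: other taxable items → 5.75% → €0.22
Building blocks set €55.42: toys and games → 4% → €2.22
Smartwatch €493.78: electronics, €300.00 or more → 7.75% → €38.27
Paperback novel €16.91: books → 3.75% → €0.63
Garment alterations €17.39: personal services → 3.25% → €0.57
Bluetooth speaker €51.80: electronics, under €300.00 → 0% → €0.00
Spiral notebook €6.97: other taxable items → 5.75% → €0.40
Poetry collection €17.30: books → 3.75% → €0.65
Pet grooming €62.30: personal services → 3.25% → €2.02
Card game €13.29: toys and games → 4% → €0.53
Total tax = €0.17 + €0.22 + €2.22 + €38.27 + €0.63 + €0.57 + €0.40 + €0.65 + €2.02 + €0.53 = €45.68

€45.68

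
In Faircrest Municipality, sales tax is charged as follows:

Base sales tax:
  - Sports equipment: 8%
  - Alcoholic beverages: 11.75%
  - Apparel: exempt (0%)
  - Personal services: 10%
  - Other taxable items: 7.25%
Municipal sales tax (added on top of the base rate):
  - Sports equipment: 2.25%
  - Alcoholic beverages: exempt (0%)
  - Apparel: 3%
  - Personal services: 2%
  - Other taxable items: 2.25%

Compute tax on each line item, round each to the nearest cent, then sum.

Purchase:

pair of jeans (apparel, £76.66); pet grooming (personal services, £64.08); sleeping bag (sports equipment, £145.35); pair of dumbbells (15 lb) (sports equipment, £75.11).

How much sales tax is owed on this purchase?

£32.59

Pair of jeans £76.66: apparel → 0% + 3% municipal = 3% → £2.30
Pet grooming £64.08: personal services → 10% + 2% municipal = 12% → £7.69
Sleeping bag £145.35: sports equipment → 8% + 2.25% municipal = 10.25% → £14.90
Pair of dumbbells (15 lb) £75.11: sports equipment → 8% + 2.25% municipal = 10.25% → £7.70
Total tax = £2.30 + £7.69 + £14.90 + £7.70 = £32.59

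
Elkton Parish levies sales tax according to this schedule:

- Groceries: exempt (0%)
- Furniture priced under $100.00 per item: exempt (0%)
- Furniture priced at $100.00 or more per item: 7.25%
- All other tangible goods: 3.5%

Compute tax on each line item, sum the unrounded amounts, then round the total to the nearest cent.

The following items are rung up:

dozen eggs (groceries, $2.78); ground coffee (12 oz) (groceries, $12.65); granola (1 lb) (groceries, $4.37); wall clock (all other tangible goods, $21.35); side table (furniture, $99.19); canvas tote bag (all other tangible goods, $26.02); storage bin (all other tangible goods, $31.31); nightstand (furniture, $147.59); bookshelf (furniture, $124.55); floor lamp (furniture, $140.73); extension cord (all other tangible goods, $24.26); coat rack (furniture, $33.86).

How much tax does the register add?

$33.54

Dozen eggs $2.78: groceries → 0% → $0.00
Ground coffee (12 oz) $12.65: groceries → 0% → $0.00
Granola (1 lb) $4.37: groceries → 0% → $0.00
Wall clock $21.35: all other tangible goods → 3.5% → $0.74725
Side table $99.19: furniture, under $100.00 → 0% → $0.00
Canvas tote bag $26.02: all other tangible goods → 3.5% → $0.9107
Storage bin $31.31: all other tangible goods → 3.5% → $1.09585
Nightstand $147.59: furniture, $100.00 or more → 7.25% → $10.700275
Bookshelf $124.55: furniture, $100.00 or more → 7.25% → $9.029875
Floor lamp $140.73: furniture, $100.00 or more → 7.25% → $10.202925
Extension cord $24.26: all other tangible goods → 3.5% → $0.8491
Coat rack $33.86: furniture, under $100.00 → 0% → $0.00
Unrounded tax sum = $33.535975 → $33.54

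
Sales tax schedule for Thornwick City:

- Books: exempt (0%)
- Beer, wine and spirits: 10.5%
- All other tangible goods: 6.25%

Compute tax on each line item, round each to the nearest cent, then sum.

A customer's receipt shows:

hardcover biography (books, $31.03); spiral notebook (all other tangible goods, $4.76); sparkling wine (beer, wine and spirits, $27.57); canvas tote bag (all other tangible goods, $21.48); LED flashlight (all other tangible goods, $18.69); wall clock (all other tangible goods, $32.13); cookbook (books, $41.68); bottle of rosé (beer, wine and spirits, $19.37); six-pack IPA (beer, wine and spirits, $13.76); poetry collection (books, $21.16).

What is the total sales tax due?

$11.18

Hardcover biography $31.03: books → 0% → $0.00
Spiral notebook $4.76: all other tangible goods → 6.25% → $0.30
Sparkling wine $27.57: beer, wine and spirits → 10.5% → $2.89
Canvas tote bag $21.48: all other tangible goods → 6.25% → $1.34
LED flashlight $18.69: all other tangible goods → 6.25% → $1.17
Wall clock $32.13: all other tangible goods → 6.25% → $2.01
Cookbook $41.68: books → 0% → $0.00
Bottle of rosé $19.37: beer, wine and spirits → 10.5% → $2.03
Six-pack IPA $13.76: beer, wine and spirits → 10.5% → $1.44
Poetry collection $21.16: books → 0% → $0.00
Total tax = $0.30 + $2.89 + $1.34 + $1.17 + $2.01 + $2.03 + $1.44 = $11.18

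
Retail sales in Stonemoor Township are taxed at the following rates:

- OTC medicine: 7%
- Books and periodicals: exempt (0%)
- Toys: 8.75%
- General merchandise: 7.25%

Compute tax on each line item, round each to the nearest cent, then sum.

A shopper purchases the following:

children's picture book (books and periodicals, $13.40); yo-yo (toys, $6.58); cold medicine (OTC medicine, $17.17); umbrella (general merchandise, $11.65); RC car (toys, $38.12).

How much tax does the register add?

Children's picture book $13.40: books and periodicals → 0% → $0.00
Yo-yo $6.58: toys → 8.75% → $0.58
Cold medicine $17.17: OTC medicine → 7% → $1.20
Umbrella $11.65: general merchandise → 7.25% → $0.84
RC car $38.12: toys → 8.75% → $3.34
Total tax = $0.58 + $1.20 + $0.84 + $3.34 = $5.96

$5.96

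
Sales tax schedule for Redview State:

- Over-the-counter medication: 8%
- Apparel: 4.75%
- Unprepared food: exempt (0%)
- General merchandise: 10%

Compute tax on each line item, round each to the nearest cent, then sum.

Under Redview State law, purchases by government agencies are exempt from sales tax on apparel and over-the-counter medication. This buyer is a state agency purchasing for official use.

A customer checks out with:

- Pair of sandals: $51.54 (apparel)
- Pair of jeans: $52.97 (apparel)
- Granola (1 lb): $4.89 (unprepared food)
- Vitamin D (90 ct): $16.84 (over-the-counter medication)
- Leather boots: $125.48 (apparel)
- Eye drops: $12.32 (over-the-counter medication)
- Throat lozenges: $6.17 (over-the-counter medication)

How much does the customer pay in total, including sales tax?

Pair of sandals $51.54: apparel, buyer-exempt → 0% → $0.00
Pair of jeans $52.97: apparel, buyer-exempt → 0% → $0.00
Granola (1 lb) $4.89: unprepared food → 0% → $0.00
Vitamin D (90 ct) $16.84: over-the-counter medication, buyer-exempt → 0% → $0.00
Leather boots $125.48: apparel, buyer-exempt → 0% → $0.00
Eye drops $12.32: over-the-counter medication, buyer-exempt → 0% → $0.00
Throat lozenges $6.17: over-the-counter medication, buyer-exempt → 0% → $0.00
Subtotal = $270.21; tax = $0.00; total due = $270.21

$270.21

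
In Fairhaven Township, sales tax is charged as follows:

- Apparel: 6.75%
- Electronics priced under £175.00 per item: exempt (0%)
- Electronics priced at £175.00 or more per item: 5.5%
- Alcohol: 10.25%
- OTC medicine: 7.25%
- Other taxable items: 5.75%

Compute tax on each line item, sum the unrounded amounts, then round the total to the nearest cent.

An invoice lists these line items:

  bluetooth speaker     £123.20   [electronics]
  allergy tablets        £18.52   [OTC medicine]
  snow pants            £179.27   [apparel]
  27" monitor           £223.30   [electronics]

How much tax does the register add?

Bluetooth speaker £123.20: electronics, under £175.00 → 0% → £0.00
Allergy tablets £18.52: OTC medicine → 7.25% → £1.3427
Snow pants £179.27: apparel → 6.75% → £12.100725
27" monitor £223.30: electronics, £175.00 or more → 5.5% → £12.2815
Unrounded tax sum = £25.724925 → £25.72

£25.72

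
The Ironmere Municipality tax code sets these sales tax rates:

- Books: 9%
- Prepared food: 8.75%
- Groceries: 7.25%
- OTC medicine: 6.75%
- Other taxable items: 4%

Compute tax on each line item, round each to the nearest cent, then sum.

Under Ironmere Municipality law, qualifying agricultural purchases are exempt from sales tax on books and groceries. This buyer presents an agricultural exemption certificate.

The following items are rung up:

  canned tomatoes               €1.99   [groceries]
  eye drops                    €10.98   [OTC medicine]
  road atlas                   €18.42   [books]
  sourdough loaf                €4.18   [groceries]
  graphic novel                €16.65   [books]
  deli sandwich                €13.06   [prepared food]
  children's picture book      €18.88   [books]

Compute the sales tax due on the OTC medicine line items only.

Eye drops €10.98: OTC medicine → 6.75% → €0.74
Tax on OTC medicine = €0.74

€0.74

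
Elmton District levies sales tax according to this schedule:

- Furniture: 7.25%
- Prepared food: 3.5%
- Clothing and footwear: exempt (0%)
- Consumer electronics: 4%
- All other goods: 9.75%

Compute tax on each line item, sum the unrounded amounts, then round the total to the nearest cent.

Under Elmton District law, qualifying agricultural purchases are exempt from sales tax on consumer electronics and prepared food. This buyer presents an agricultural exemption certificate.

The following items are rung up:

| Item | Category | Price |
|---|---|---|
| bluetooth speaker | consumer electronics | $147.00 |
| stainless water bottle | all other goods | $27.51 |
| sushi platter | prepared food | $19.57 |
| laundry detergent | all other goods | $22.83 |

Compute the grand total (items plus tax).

Bluetooth speaker $147.00: consumer electronics, buyer-exempt → 0% → $0.00
Stainless water bottle $27.51: all other goods → 9.75% → $2.682225
Sushi platter $19.57: prepared food, buyer-exempt → 0% → $0.00
Laundry detergent $22.83: all other goods → 9.75% → $2.225925
Subtotal = $216.91; unrounded tax = $4.90815 → $4.91; total due = $221.82

$221.82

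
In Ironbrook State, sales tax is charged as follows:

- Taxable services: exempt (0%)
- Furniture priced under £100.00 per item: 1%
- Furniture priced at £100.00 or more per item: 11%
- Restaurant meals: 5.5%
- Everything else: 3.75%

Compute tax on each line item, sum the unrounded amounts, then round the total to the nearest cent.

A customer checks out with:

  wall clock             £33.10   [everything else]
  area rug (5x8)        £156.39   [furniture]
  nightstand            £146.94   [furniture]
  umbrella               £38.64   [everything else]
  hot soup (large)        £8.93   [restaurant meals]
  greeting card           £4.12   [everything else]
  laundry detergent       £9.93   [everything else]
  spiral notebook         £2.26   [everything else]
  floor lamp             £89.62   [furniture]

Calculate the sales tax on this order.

£38.06

Wall clock £33.10: everything else → 3.75% → £1.24125
Area rug (5x8) £156.39: furniture, £100.00 or more → 11% → £17.2029
Nightstand £146.94: furniture, £100.00 or more → 11% → £16.1634
Umbrella £38.64: everything else → 3.75% → £1.449
Hot soup (large) £8.93: restaurant meals → 5.5% → £0.49115
Greeting card £4.12: everything else → 3.75% → £0.1545
Laundry detergent £9.93: everything else → 3.75% → £0.372375
Spiral notebook £2.26: everything else → 3.75% → £0.08475
Floor lamp £89.62: furniture, under £100.00 → 1% → £0.8962
Unrounded tax sum = £38.055525 → £38.06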